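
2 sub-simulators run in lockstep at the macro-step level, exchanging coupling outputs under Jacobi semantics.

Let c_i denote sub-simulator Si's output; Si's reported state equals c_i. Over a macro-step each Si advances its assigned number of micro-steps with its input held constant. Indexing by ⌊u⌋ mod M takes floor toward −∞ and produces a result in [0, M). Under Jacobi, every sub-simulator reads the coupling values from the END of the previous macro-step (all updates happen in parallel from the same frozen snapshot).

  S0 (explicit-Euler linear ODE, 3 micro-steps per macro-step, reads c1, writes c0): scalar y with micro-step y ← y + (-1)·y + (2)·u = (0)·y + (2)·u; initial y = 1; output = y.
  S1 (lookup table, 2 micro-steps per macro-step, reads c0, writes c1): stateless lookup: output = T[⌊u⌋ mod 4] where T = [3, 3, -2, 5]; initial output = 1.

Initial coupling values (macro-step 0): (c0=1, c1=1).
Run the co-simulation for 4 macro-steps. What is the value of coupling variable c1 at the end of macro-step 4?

c1 at macro-step 4 = 3

macro 1: S0 reads c1=1 → after 3×micro: 2; S1 reads c0=1 → after 2×micro: 3 ⇒ (c0=2, c1=3)
macro 2: S0 reads c1=3 → after 3×micro: 6; S1 reads c0=2 → after 2×micro: -2 ⇒ (c0=6, c1=-2)
macro 3: S0 reads c1=-2 → after 3×micro: -4; S1 reads c0=6 → after 2×micro: -2 ⇒ (c0=-4, c1=-2)
macro 4: S0 reads c1=-2 → after 3×micro: -4; S1 reads c0=-4 → after 2×micro: 3 ⇒ (c0=-4, c1=3)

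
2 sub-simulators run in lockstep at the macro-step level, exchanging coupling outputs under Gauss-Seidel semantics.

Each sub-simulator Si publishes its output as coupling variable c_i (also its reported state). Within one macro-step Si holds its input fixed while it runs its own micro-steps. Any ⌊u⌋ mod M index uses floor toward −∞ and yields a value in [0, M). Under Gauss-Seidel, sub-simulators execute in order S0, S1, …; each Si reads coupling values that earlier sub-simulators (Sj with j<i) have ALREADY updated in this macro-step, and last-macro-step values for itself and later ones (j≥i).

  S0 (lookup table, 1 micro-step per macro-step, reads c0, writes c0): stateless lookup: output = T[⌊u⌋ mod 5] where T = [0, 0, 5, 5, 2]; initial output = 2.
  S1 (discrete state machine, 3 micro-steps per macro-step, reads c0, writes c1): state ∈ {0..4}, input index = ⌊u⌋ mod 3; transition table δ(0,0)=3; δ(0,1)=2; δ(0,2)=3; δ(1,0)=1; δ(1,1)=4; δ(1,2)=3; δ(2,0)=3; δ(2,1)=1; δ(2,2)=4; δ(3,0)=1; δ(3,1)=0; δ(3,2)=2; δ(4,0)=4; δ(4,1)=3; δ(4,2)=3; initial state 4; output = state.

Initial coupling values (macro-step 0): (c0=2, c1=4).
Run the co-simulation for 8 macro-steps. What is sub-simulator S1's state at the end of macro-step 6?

S1 state at macro-step 6 = 4

macro 1: S0 reads c0=2 → after 1×micro: 5; S1 reads c0=5 → after 3×micro: 4 ⇒ (c0=5, c1=4)
macro 2: S0 reads c0=5 → after 1×micro: 0; S1 reads c0=0 → after 3×micro: 4 ⇒ (c0=0, c1=4)
macro 3: S0 reads c0=0 → after 1×micro: 0; S1 reads c0=0 → after 3×micro: 4 ⇒ (c0=0, c1=4)
macro 4: S0 reads c0=0 → after 1×micro: 0; S1 reads c0=0 → after 3×micro: 4 ⇒ (c0=0, c1=4)
macro 5: S0 reads c0=0 → after 1×micro: 0; S1 reads c0=0 → after 3×micro: 4 ⇒ (c0=0, c1=4)
macro 6: S0 reads c0=0 → after 1×micro: 0; S1 reads c0=0 → after 3×micro: 4 ⇒ (c0=0, c1=4)
macro 7: S0 reads c0=0 → after 1×micro: 0; S1 reads c0=0 → after 3×micro: 4 ⇒ (c0=0, c1=4)
macro 8: S0 reads c0=0 → after 1×micro: 0; S1 reads c0=0 → after 3×micro: 4 ⇒ (c0=0, c1=4)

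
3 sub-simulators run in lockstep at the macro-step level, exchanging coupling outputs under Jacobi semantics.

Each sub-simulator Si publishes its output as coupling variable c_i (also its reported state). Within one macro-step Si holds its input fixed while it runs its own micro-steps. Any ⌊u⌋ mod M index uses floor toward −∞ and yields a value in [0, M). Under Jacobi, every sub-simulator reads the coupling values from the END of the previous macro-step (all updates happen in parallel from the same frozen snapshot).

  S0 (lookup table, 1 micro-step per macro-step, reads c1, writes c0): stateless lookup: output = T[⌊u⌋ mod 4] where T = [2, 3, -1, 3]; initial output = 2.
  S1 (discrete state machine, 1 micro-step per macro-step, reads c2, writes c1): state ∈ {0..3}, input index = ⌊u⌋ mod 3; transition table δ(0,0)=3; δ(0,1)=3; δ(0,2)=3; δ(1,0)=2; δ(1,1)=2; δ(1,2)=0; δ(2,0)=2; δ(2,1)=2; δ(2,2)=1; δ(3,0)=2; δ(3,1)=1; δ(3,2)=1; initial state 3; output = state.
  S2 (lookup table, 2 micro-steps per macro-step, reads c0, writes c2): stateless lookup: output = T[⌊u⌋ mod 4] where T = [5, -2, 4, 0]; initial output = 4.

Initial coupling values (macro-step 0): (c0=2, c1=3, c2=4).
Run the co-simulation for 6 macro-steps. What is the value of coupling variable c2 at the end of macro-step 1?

macro 1: S0 reads c1=3 → after 1×micro: 3; S1 reads c2=4 → after 1×micro: 1; S2 reads c0=2 → after 2×micro: 4 ⇒ (c0=3, c1=1, c2=4)
macro 2: S0 reads c1=1 → after 1×micro: 3; S1 reads c2=4 → after 1×micro: 2; S2 reads c0=3 → after 2×micro: 0 ⇒ (c0=3, c1=2, c2=0)
macro 3: S0 reads c1=2 → after 1×micro: -1; S1 reads c2=0 → after 1×micro: 2; S2 reads c0=3 → after 2×micro: 0 ⇒ (c0=-1, c1=2, c2=0)
macro 4: S0 reads c1=2 → after 1×micro: -1; S1 reads c2=0 → after 1×micro: 2; S2 reads c0=-1 → after 2×micro: 0 ⇒ (c0=-1, c1=2, c2=0)
macro 5: S0 reads c1=2 → after 1×micro: -1; S1 reads c2=0 → after 1×micro: 2; S2 reads c0=-1 → after 2×micro: 0 ⇒ (c0=-1, c1=2, c2=0)
macro 6: S0 reads c1=2 → after 1×micro: -1; S1 reads c2=0 → after 1×micro: 2; S2 reads c0=-1 → after 2×micro: 0 ⇒ (c0=-1, c1=2, c2=0)

c2 at macro-step 1 = 4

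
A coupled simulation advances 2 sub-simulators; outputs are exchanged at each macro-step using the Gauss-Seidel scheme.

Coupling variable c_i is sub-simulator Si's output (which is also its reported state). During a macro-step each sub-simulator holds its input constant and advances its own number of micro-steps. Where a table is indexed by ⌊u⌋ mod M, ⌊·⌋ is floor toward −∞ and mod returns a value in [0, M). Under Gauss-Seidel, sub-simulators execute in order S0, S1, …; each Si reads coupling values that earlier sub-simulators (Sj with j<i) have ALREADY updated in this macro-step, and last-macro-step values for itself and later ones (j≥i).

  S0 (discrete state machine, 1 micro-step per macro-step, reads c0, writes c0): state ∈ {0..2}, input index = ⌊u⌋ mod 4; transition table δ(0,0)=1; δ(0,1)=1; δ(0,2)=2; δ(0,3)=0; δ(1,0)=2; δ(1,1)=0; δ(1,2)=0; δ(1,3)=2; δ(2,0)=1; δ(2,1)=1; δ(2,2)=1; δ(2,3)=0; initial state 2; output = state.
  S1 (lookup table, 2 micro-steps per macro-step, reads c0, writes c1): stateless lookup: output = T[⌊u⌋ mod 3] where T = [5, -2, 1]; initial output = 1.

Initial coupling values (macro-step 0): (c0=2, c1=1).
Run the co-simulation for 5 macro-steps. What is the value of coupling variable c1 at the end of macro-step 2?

macro 1: S0 reads c0=2 → after 1×micro: 1; S1 reads c0=1 → after 2×micro: -2 ⇒ (c0=1, c1=-2)
macro 2: S0 reads c0=1 → after 1×micro: 0; S1 reads c0=0 → after 2×micro: 5 ⇒ (c0=0, c1=5)
macro 3: S0 reads c0=0 → after 1×micro: 1; S1 reads c0=1 → after 2×micro: -2 ⇒ (c0=1, c1=-2)
macro 4: S0 reads c0=1 → after 1×micro: 0; S1 reads c0=0 → after 2×micro: 5 ⇒ (c0=0, c1=5)
macro 5: S0 reads c0=0 → after 1×micro: 1; S1 reads c0=1 → after 2×micro: -2 ⇒ (c0=1, c1=-2)

c1 at macro-step 2 = 5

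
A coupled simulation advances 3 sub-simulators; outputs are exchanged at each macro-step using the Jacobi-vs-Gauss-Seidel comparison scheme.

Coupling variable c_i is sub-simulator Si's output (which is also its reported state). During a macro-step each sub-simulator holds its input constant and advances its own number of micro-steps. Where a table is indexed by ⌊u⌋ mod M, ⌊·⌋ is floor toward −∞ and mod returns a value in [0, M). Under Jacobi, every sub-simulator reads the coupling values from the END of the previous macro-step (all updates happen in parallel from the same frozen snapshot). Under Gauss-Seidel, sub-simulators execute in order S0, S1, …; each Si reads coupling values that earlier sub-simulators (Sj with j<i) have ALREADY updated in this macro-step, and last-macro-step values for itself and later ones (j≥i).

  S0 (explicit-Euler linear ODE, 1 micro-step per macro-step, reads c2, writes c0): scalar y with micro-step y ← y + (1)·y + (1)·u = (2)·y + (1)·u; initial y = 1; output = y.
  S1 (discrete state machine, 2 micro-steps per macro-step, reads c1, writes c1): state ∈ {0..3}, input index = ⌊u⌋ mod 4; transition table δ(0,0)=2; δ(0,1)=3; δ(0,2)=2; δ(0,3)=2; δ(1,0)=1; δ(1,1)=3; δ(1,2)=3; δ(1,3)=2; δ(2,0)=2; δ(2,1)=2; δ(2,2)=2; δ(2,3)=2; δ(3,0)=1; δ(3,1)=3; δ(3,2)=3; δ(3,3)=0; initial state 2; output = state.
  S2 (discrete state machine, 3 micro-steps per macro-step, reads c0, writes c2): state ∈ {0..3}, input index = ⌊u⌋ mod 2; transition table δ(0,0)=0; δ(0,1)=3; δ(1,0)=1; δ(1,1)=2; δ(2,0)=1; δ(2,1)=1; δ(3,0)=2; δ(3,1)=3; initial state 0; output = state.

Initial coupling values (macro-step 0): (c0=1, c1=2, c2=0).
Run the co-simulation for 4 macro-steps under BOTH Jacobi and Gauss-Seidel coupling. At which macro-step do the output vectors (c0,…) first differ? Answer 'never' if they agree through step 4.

[Jacobi] macro 1: S0 reads c2=0 → after 1×micro: 2; S1 reads c1=2 → after 2×micro: 2; S2 reads c0=1 → after 3×micro: 3 ⇒ (c0=2, c1=2, c2=3)
[Jacobi] macro 2: S0 reads c2=3 → after 1×micro: 7; S1 reads c1=2 → after 2×micro: 2; S2 reads c0=2 → after 3×micro: 1 ⇒ (c0=7, c1=2, c2=1)
[Jacobi] macro 3: S0 reads c2=1 → after 1×micro: 15; S1 reads c1=2 → after 2×micro: 2; S2 reads c0=7 → after 3×micro: 2 ⇒ (c0=15, c1=2, c2=2)
[Jacobi] macro 4: S0 reads c2=2 → after 1×micro: 32; S1 reads c1=2 → after 2×micro: 2; S2 reads c0=15 → after 3×micro: 1 ⇒ (c0=32, c1=2, c2=1)
[Gauss-Seidel] macro 1: S0 reads c2=0 → after 1×micro: 2; S1 reads c1=2 → after 2×micro: 2; S2 reads c0=2 → after 3×micro: 0 ⇒ (c0=2, c1=2, c2=0)
[Gauss-Seidel] macro 2: S0 reads c2=0 → after 1×micro: 4; S1 reads c1=2 → after 2×micro: 2; S2 reads c0=4 → after 3×micro: 0 ⇒ (c0=4, c1=2, c2=0)
[Gauss-Seidel] macro 3: S0 reads c2=0 → after 1×micro: 8; S1 reads c1=2 → after 2×micro: 2; S2 reads c0=8 → after 3×micro: 0 ⇒ (c0=8, c1=2, c2=0)
[Gauss-Seidel] macro 4: S0 reads c2=0 → after 1×micro: 16; S1 reads c1=2 → after 2×micro: 2; S2 reads c0=16 → after 3×micro: 0 ⇒ (c0=16, c1=2, c2=0)

first divergence at macro-step: 1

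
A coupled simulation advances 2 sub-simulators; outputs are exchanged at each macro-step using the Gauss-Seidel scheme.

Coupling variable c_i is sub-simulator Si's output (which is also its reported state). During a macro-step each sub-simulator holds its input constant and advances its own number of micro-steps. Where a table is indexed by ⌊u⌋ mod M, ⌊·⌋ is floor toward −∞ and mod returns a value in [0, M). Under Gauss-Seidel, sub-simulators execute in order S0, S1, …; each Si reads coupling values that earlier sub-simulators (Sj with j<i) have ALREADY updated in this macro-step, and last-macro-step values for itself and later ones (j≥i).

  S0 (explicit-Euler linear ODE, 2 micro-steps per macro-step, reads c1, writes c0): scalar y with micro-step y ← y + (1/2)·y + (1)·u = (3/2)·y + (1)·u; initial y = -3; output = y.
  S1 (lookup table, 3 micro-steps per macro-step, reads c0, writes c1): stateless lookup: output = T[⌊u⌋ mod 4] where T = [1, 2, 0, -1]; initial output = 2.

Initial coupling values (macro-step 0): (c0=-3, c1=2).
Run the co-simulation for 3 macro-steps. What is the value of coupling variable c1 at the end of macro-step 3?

macro 1: S0 reads c1=2 → after 2×micro: -7/4; S1 reads c0=-7/4 → after 3×micro: 0 ⇒ (c0=-7/4, c1=0)
macro 2: S0 reads c1=0 → after 2×micro: -63/16; S1 reads c0=-63/16 → after 3×micro: 1 ⇒ (c0=-63/16, c1=1)
macro 3: S0 reads c1=1 → after 2×micro: -407/64; S1 reads c0=-407/64 → after 3×micro: 2 ⇒ (c0=-407/64, c1=2)

c1 at macro-step 3 = 2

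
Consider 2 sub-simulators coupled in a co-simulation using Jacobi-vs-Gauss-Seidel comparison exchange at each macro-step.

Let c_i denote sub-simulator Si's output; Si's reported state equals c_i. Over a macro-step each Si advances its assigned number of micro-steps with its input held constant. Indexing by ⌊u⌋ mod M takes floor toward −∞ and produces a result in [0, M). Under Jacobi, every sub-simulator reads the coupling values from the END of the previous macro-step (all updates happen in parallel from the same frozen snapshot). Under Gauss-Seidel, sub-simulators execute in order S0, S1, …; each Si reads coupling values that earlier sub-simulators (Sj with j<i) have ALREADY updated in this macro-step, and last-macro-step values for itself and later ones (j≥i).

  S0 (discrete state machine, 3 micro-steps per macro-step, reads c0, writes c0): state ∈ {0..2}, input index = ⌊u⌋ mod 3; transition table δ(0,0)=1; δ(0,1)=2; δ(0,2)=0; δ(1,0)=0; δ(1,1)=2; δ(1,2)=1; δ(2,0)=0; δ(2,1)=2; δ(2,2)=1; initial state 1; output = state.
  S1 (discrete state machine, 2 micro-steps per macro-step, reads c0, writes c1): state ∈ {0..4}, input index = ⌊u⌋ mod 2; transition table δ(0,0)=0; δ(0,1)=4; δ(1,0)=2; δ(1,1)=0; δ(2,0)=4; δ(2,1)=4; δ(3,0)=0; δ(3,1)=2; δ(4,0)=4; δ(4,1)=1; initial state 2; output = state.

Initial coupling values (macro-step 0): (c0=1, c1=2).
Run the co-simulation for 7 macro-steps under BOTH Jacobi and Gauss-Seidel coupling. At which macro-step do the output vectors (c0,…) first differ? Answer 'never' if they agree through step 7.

[Jacobi] macro 1: S0 reads c0=1 → after 3×micro: 2; S1 reads c0=1 → after 2×micro: 1 ⇒ (c0=2, c1=1)
[Jacobi] macro 2: S0 reads c0=2 → after 3×micro: 1; S1 reads c0=2 → after 2×micro: 4 ⇒ (c0=1, c1=4)
[Jacobi] macro 3: S0 reads c0=1 → after 3×micro: 2; S1 reads c0=1 → after 2×micro: 0 ⇒ (c0=2, c1=0)
[Jacobi] macro 4: S0 reads c0=2 → after 3×micro: 1; S1 reads c0=2 → after 2×micro: 0 ⇒ (c0=1, c1=0)
[Jacobi] macro 5: S0 reads c0=1 → after 3×micro: 2; S1 reads c0=1 → after 2×micro: 1 ⇒ (c0=2, c1=1)
[Jacobi] macro 6: S0 reads c0=2 → after 3×micro: 1; S1 reads c0=2 → after 2×micro: 4 ⇒ (c0=1, c1=4)
[Jacobi] macro 7: S0 reads c0=1 → after 3×micro: 2; S1 reads c0=1 → after 2×micro: 0 ⇒ (c0=2, c1=0)
[Gauss-Seidel] macro 1: S0 reads c0=1 → after 3×micro: 2; S1 reads c0=2 → after 2×micro: 4 ⇒ (c0=2, c1=4)
[Gauss-Seidel] macro 2: S0 reads c0=2 → after 3×micro: 1; S1 reads c0=1 → after 2×micro: 0 ⇒ (c0=1, c1=0)
[Gauss-Seidel] macro 3: S0 reads c0=1 → after 3×micro: 2; S1 reads c0=2 → after 2×micro: 0 ⇒ (c0=2, c1=0)
[Gauss-Seidel] macro 4: S0 reads c0=2 → after 3×micro: 1; S1 reads c0=1 → after 2×micro: 1 ⇒ (c0=1, c1=1)
[Gauss-Seidel] macro 5: S0 reads c0=1 → after 3×micro: 2; S1 reads c0=2 → after 2×micro: 4 ⇒ (c0=2, c1=4)
[Gauss-Seidel] macro 6: S0 reads c0=2 → after 3×micro: 1; S1 reads c0=1 → after 2×micro: 0 ⇒ (c0=1, c1=0)
[Gauss-Seidel] macro 7: S0 reads c0=1 → after 3×micro: 2; S1 reads c0=2 → after 2×micro: 0 ⇒ (c0=2, c1=0)

first divergence at macro-step: 1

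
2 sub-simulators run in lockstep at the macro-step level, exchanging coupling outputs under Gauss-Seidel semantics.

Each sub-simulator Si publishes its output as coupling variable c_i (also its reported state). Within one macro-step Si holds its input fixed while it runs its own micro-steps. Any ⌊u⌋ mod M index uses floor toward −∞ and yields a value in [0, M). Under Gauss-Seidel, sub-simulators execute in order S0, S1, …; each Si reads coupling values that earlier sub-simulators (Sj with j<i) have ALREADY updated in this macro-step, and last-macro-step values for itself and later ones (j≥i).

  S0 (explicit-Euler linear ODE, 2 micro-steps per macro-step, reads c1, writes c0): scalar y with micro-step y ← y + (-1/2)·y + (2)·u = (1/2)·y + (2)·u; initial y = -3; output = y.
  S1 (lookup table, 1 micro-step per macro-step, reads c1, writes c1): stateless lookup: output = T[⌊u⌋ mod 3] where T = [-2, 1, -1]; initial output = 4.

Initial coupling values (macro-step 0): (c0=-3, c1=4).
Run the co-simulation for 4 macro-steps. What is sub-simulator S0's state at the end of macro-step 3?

macro 1: S0 reads c1=4 → after 2×micro: 45/4; S1 reads c1=4 → after 1×micro: 1 ⇒ (c0=45/4, c1=1)
macro 2: S0 reads c1=1 → after 2×micro: 93/16; S1 reads c1=1 → after 1×micro: 1 ⇒ (c0=93/16, c1=1)
macro 3: S0 reads c1=1 → after 2×micro: 285/64; S1 reads c1=1 → after 1×micro: 1 ⇒ (c0=285/64, c1=1)
macro 4: S0 reads c1=1 → after 2×micro: 1053/256; S1 reads c1=1 → after 1×micro: 1 ⇒ (c0=1053/256, c1=1)

S0 state at macro-step 3 = 285/64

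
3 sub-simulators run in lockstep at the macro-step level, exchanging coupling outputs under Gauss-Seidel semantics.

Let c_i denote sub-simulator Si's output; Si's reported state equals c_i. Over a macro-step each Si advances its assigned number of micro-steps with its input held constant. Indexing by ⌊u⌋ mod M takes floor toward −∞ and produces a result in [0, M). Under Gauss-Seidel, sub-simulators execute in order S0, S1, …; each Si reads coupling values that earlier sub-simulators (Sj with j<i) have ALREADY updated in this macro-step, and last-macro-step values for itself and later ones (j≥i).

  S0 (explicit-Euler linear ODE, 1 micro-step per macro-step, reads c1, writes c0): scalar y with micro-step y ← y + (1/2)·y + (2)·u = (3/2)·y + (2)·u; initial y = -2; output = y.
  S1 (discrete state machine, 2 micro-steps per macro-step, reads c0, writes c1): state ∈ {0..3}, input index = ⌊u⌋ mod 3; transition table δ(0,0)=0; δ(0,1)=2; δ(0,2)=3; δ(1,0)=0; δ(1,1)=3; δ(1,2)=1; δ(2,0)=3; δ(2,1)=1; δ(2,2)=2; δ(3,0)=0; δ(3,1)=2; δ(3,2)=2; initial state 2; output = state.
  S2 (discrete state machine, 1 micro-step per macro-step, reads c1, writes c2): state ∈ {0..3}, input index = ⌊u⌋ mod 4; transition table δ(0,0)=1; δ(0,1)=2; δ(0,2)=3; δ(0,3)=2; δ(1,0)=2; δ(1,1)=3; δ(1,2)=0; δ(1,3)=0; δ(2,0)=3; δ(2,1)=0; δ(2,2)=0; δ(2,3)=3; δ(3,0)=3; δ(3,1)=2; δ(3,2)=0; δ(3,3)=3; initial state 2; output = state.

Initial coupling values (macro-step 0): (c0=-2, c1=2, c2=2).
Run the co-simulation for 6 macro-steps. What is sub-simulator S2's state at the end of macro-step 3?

S2 state at macro-step 3 = 0

macro 1: S0 reads c1=2 → after 1×micro: 1; S1 reads c0=1 → after 2×micro: 3; S2 reads c1=3 → after 1×micro: 3 ⇒ (c0=1, c1=3, c2=3)
macro 2: S0 reads c1=3 → after 1×micro: 15/2; S1 reads c0=15/2 → after 2×micro: 1; S2 reads c1=1 → after 1×micro: 2 ⇒ (c0=15/2, c1=1, c2=2)
macro 3: S0 reads c1=1 → after 1×micro: 53/4; S1 reads c0=53/4 → after 2×micro: 2; S2 reads c1=2 → after 1×micro: 0 ⇒ (c0=53/4, c1=2, c2=0)
macro 4: S0 reads c1=2 → after 1×micro: 191/8; S1 reads c0=191/8 → after 2×micro: 2; S2 reads c1=2 → after 1×micro: 3 ⇒ (c0=191/8, c1=2, c2=3)
macro 5: S0 reads c1=2 → after 1×micro: 637/16; S1 reads c0=637/16 → after 2×micro: 0; S2 reads c1=0 → after 1×micro: 3 ⇒ (c0=637/16, c1=0, c2=3)
macro 6: S0 reads c1=0 → after 1×micro: 1911/32; S1 reads c0=1911/32 → after 2×micro: 2; S2 reads c1=2 → after 1×micro: 0 ⇒ (c0=1911/32, c1=2, c2=0)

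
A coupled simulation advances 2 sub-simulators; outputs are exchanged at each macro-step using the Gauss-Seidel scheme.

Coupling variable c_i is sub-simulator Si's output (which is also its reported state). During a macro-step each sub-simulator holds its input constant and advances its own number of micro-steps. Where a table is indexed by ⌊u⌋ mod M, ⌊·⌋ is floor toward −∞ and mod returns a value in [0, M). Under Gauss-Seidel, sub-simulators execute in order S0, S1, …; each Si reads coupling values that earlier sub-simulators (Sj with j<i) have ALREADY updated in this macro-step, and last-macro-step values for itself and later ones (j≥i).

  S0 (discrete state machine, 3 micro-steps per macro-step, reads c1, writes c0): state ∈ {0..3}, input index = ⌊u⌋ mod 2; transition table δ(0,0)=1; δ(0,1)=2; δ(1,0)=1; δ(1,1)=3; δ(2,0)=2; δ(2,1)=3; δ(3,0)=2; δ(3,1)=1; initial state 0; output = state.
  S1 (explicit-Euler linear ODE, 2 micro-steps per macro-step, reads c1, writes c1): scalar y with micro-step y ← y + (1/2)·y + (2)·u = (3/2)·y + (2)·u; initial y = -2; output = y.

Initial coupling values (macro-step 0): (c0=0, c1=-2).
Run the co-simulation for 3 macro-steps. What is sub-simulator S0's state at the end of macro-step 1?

S0 state at macro-step 1 = 1

macro 1: S0 reads c1=-2 → after 3×micro: 1; S1 reads c1=-2 → after 2×micro: -29/2 ⇒ (c0=1, c1=-29/2)
macro 2: S0 reads c1=-29/2 → after 3×micro: 3; S1 reads c1=-29/2 → after 2×micro: -841/8 ⇒ (c0=3, c1=-841/8)
macro 3: S0 reads c1=-841/8 → after 3×micro: 2; S1 reads c1=-841/8 → after 2×micro: -24389/32 ⇒ (c0=2, c1=-24389/32)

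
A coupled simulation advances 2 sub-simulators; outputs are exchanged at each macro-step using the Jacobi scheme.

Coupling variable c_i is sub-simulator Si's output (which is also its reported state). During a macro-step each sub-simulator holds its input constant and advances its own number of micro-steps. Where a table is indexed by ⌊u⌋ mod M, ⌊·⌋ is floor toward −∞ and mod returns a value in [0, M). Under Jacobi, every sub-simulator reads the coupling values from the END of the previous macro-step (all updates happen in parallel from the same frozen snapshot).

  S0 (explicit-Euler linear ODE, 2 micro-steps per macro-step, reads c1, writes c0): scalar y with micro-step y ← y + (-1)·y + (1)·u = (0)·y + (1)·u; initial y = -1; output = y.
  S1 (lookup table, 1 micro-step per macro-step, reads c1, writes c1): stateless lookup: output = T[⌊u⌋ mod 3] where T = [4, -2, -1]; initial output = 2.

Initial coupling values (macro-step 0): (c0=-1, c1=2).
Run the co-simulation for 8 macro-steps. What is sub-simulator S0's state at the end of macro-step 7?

macro 1: S0 reads c1=2 → after 2×micro: 2; S1 reads c1=2 → after 1×micro: -1 ⇒ (c0=2, c1=-1)
macro 2: S0 reads c1=-1 → after 2×micro: -1; S1 reads c1=-1 → after 1×micro: -1 ⇒ (c0=-1, c1=-1)
macro 3: S0 reads c1=-1 → after 2×micro: -1; S1 reads c1=-1 → after 1×micro: -1 ⇒ (c0=-1, c1=-1)
macro 4: S0 reads c1=-1 → after 2×micro: -1; S1 reads c1=-1 → after 1×micro: -1 ⇒ (c0=-1, c1=-1)
macro 5: S0 reads c1=-1 → after 2×micro: -1; S1 reads c1=-1 → after 1×micro: -1 ⇒ (c0=-1, c1=-1)
macro 6: S0 reads c1=-1 → after 2×micro: -1; S1 reads c1=-1 → after 1×micro: -1 ⇒ (c0=-1, c1=-1)
macro 7: S0 reads c1=-1 → after 2×micro: -1; S1 reads c1=-1 → after 1×micro: -1 ⇒ (c0=-1, c1=-1)
macro 8: S0 reads c1=-1 → after 2×micro: -1; S1 reads c1=-1 → after 1×micro: -1 ⇒ (c0=-1, c1=-1)

S0 state at macro-step 7 = -1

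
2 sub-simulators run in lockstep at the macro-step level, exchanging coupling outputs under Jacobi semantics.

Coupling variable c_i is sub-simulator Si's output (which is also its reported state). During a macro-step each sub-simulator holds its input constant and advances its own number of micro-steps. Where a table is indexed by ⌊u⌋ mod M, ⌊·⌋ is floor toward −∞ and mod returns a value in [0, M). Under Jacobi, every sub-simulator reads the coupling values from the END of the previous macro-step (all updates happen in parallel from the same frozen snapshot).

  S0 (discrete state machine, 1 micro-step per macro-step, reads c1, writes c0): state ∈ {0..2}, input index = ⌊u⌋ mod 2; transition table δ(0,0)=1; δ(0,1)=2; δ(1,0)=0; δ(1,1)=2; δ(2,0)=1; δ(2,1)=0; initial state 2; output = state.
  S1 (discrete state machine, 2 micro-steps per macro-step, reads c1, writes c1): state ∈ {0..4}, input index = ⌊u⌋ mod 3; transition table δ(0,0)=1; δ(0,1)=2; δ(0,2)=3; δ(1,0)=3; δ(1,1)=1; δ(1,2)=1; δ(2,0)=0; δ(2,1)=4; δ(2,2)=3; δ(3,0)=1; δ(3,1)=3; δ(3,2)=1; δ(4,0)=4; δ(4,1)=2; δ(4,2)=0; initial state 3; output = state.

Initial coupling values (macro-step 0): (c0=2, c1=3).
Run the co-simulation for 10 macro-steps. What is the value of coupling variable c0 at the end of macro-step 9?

c0 at macro-step 9 = 0

macro 1: S0 reads c1=3 → after 1×micro: 0; S1 reads c1=3 → after 2×micro: 3 ⇒ (c0=0, c1=3)
macro 2: S0 reads c1=3 → after 1×micro: 2; S1 reads c1=3 → after 2×micro: 3 ⇒ (c0=2, c1=3)
macro 3: S0 reads c1=3 → after 1×micro: 0; S1 reads c1=3 → after 2×micro: 3 ⇒ (c0=0, c1=3)
macro 4: S0 reads c1=3 → after 1×micro: 2; S1 reads c1=3 → after 2×micro: 3 ⇒ (c0=2, c1=3)
macro 5: S0 reads c1=3 → after 1×micro: 0; S1 reads c1=3 → after 2×micro: 3 ⇒ (c0=0, c1=3)
macro 6: S0 reads c1=3 → after 1×micro: 2; S1 reads c1=3 → after 2×micro: 3 ⇒ (c0=2, c1=3)
macro 7: S0 reads c1=3 → after 1×micro: 0; S1 reads c1=3 → after 2×micro: 3 ⇒ (c0=0, c1=3)
macro 8: S0 reads c1=3 → after 1×micro: 2; S1 reads c1=3 → after 2×micro: 3 ⇒ (c0=2, c1=3)
macro 9: S0 reads c1=3 → after 1×micro: 0; S1 reads c1=3 → after 2×micro: 3 ⇒ (c0=0, c1=3)
macro 10: S0 reads c1=3 → after 1×micro: 2; S1 reads c1=3 → after 2×micro: 3 ⇒ (c0=2, c1=3)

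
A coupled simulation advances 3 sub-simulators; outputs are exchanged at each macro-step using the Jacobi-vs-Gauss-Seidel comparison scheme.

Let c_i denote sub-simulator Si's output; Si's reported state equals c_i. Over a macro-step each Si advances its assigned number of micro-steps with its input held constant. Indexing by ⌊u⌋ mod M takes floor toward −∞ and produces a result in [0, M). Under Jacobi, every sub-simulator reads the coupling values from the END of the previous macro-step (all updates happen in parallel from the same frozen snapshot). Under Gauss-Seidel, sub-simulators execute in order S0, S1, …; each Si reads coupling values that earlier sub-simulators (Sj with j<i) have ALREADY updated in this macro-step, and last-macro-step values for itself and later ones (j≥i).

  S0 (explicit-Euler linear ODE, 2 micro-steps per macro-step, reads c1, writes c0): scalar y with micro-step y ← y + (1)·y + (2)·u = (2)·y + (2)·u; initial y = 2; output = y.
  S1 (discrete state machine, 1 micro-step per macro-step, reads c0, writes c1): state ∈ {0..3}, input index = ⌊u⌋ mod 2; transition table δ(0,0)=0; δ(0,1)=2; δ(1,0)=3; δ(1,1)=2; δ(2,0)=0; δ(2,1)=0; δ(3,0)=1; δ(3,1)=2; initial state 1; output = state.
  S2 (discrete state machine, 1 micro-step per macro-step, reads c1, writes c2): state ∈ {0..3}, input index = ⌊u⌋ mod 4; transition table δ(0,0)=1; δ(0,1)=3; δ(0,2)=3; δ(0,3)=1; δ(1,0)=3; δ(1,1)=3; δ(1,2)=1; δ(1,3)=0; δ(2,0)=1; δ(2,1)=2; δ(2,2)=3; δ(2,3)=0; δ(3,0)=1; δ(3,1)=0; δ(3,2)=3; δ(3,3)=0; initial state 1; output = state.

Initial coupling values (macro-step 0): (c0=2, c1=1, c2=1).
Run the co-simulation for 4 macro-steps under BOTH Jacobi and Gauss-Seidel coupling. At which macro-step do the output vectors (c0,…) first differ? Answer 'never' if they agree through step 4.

first divergence at macro-step: 1

[Jacobi] macro 1: S0 reads c1=1 → after 2×micro: 14; S1 reads c0=2 → after 1×micro: 3; S2 reads c1=1 → after 1×micro: 3 ⇒ (c0=14, c1=3, c2=3)
[Jacobi] macro 2: S0 reads c1=3 → after 2×micro: 74; S1 reads c0=14 → after 1×micro: 1; S2 reads c1=3 → after 1×micro: 0 ⇒ (c0=74, c1=1, c2=0)
[Jacobi] macro 3: S0 reads c1=1 → after 2×micro: 302; S1 reads c0=74 → after 1×micro: 3; S2 reads c1=1 → after 1×micro: 3 ⇒ (c0=302, c1=3, c2=3)
[Jacobi] macro 4: S0 reads c1=3 → after 2×micro: 1226; S1 reads c0=302 → after 1×micro: 1; S2 reads c1=3 → after 1×micro: 0 ⇒ (c0=1226, c1=1, c2=0)
[Gauss-Seidel] macro 1: S0 reads c1=1 → after 2×micro: 14; S1 reads c0=14 → after 1×micro: 3; S2 reads c1=3 → after 1×micro: 0 ⇒ (c0=14, c1=3, c2=0)
[Gauss-Seidel] macro 2: S0 reads c1=3 → after 2×micro: 74; S1 reads c0=74 → after 1×micro: 1; S2 reads c1=1 → after 1×micro: 3 ⇒ (c0=74, c1=1, c2=3)
[Gauss-Seidel] macro 3: S0 reads c1=1 → after 2×micro: 302; S1 reads c0=302 → after 1×micro: 3; S2 reads c1=3 → after 1×micro: 0 ⇒ (c0=302, c1=3, c2=0)
[Gauss-Seidel] macro 4: S0 reads c1=3 → after 2×micro: 1226; S1 reads c0=1226 → after 1×micro: 1; S2 reads c1=1 → after 1×micro: 3 ⇒ (c0=1226, c1=1, c2=3)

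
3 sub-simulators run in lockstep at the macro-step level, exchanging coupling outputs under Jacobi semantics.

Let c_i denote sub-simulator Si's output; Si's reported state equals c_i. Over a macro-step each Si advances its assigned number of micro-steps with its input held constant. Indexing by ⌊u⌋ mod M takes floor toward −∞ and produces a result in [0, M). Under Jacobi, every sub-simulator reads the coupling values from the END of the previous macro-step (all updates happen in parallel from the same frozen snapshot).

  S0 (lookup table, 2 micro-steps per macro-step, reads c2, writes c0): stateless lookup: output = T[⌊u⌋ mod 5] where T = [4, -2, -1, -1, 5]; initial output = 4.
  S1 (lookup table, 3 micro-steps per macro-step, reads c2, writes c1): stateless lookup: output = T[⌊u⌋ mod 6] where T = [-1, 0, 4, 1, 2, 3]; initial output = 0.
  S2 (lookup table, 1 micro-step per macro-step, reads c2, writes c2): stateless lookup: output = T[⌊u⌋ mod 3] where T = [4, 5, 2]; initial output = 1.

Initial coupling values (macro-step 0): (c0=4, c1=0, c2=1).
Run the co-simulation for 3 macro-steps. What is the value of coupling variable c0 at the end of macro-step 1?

c0 at macro-step 1 = -2

macro 1: S0 reads c2=1 → after 2×micro: -2; S1 reads c2=1 → after 3×micro: 0; S2 reads c2=1 → after 1×micro: 5 ⇒ (c0=-2, c1=0, c2=5)
macro 2: S0 reads c2=5 → after 2×micro: 4; S1 reads c2=5 → after 3×micro: 3; S2 reads c2=5 → after 1×micro: 2 ⇒ (c0=4, c1=3, c2=2)
macro 3: S0 reads c2=2 → after 2×micro: -1; S1 reads c2=2 → after 3×micro: 4; S2 reads c2=2 → after 1×micro: 2 ⇒ (c0=-1, c1=4, c2=2)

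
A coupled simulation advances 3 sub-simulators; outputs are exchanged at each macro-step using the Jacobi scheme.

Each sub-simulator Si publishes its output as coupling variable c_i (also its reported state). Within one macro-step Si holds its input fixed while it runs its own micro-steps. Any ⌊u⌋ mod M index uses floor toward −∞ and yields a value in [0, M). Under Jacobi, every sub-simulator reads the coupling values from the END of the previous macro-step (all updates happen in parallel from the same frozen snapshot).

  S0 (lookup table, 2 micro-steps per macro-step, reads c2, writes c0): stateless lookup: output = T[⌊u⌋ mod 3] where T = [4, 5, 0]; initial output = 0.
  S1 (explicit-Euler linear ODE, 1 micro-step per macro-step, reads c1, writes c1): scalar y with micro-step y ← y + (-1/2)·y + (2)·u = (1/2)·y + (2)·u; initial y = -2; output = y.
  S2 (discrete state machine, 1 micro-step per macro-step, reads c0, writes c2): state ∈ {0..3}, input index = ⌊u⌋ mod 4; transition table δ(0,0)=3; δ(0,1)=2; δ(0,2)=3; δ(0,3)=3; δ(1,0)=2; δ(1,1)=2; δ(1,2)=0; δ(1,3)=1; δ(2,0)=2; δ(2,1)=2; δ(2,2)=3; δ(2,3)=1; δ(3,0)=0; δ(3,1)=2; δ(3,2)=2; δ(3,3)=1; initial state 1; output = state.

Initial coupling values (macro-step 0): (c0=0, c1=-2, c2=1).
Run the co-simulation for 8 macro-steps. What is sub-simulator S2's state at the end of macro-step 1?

S2 state at macro-step 1 = 2

macro 1: S0 reads c2=1 → after 2×micro: 5; S1 reads c1=-2 → after 1×micro: -5; S2 reads c0=0 → after 1×micro: 2 ⇒ (c0=5, c1=-5, c2=2)
macro 2: S0 reads c2=2 → after 2×micro: 0; S1 reads c1=-5 → after 1×micro: -25/2; S2 reads c0=5 → after 1×micro: 2 ⇒ (c0=0, c1=-25/2, c2=2)
macro 3: S0 reads c2=2 → after 2×micro: 0; S1 reads c1=-25/2 → after 1×micro: -125/4; S2 reads c0=0 → after 1×micro: 2 ⇒ (c0=0, c1=-125/4, c2=2)
macro 4: S0 reads c2=2 → after 2×micro: 0; S1 reads c1=-125/4 → after 1×micro: -625/8; S2 reads c0=0 → after 1×micro: 2 ⇒ (c0=0, c1=-625/8, c2=2)
macro 5: S0 reads c2=2 → after 2×micro: 0; S1 reads c1=-625/8 → after 1×micro: -3125/16; S2 reads c0=0 → after 1×micro: 2 ⇒ (c0=0, c1=-3125/16, c2=2)
macro 6: S0 reads c2=2 → after 2×micro: 0; S1 reads c1=-3125/16 → after 1×micro: -15625/32; S2 reads c0=0 → after 1×micro: 2 ⇒ (c0=0, c1=-15625/32, c2=2)
macro 7: S0 reads c2=2 → after 2×micro: 0; S1 reads c1=-15625/32 → after 1×micro: -78125/64; S2 reads c0=0 → after 1×micro: 2 ⇒ (c0=0, c1=-78125/64, c2=2)
macro 8: S0 reads c2=2 → after 2×micro: 0; S1 reads c1=-78125/64 → after 1×micro: -390625/128; S2 reads c0=0 → after 1×micro: 2 ⇒ (c0=0, c1=-390625/128, c2=2)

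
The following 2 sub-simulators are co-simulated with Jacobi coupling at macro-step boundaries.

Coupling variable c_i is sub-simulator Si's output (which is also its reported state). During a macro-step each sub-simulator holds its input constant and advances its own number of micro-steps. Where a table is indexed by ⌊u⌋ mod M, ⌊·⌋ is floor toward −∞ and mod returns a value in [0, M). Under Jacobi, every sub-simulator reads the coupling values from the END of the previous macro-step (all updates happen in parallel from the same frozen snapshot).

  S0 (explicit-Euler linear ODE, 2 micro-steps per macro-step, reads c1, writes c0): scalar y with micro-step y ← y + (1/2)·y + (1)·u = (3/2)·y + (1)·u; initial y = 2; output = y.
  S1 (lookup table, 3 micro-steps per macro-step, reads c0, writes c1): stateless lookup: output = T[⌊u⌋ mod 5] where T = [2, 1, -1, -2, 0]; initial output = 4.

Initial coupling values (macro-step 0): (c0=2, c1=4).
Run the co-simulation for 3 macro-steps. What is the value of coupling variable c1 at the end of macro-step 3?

c1 at macro-step 3 = 2

macro 1: S0 reads c1=4 → after 2×micro: 29/2; S1 reads c0=2 → after 3×micro: -1 ⇒ (c0=29/2, c1=-1)
macro 2: S0 reads c1=-1 → after 2×micro: 241/8; S1 reads c0=29/2 → after 3×micro: 0 ⇒ (c0=241/8, c1=0)
macro 3: S0 reads c1=0 → after 2×micro: 2169/32; S1 reads c0=241/8 → after 3×micro: 2 ⇒ (c0=2169/32, c1=2)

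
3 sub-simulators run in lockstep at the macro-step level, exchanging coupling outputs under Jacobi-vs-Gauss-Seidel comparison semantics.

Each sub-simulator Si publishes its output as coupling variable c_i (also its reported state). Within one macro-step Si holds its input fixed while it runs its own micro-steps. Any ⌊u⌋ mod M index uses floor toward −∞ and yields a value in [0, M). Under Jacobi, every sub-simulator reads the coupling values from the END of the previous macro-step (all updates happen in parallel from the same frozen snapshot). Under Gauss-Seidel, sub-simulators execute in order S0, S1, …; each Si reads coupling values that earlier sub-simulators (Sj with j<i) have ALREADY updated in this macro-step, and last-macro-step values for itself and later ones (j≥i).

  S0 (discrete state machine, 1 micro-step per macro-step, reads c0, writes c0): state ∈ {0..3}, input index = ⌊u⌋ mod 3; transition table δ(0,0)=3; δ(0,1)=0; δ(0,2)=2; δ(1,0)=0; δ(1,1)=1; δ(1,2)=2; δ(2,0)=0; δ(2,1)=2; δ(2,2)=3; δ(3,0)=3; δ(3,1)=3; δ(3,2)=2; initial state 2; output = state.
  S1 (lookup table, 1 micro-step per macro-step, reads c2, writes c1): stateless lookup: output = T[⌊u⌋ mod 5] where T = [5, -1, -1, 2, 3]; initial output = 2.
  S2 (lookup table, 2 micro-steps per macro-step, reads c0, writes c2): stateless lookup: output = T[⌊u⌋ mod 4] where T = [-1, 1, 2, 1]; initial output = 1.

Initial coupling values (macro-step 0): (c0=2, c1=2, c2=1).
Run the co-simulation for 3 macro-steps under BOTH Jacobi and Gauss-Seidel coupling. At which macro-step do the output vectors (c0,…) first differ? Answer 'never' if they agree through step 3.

first divergence at macro-step: 1

[Jacobi] macro 1: S0 reads c0=2 → after 1×micro: 3; S1 reads c2=1 → after 1×micro: -1; S2 reads c0=2 → after 2×micro: 2 ⇒ (c0=3, c1=-1, c2=2)
[Jacobi] macro 2: S0 reads c0=3 → after 1×micro: 3; S1 reads c2=2 → after 1×micro: -1; S2 reads c0=3 → after 2×micro: 1 ⇒ (c0=3, c1=-1, c2=1)
[Jacobi] macro 3: S0 reads c0=3 → after 1×micro: 3; S1 reads c2=1 → after 1×micro: -1; S2 reads c0=3 → after 2×micro: 1 ⇒ (c0=3, c1=-1, c2=1)
[Gauss-Seidel] macro 1: S0 reads c0=2 → after 1×micro: 3; S1 reads c2=1 → after 1×micro: -1; S2 reads c0=3 → after 2×micro: 1 ⇒ (c0=3, c1=-1, c2=1)
[Gauss-Seidel] macro 2: S0 reads c0=3 → after 1×micro: 3; S1 reads c2=1 → after 1×micro: -1; S2 reads c0=3 → after 2×micro: 1 ⇒ (c0=3, c1=-1, c2=1)
[Gauss-Seidel] macro 3: S0 reads c0=3 → after 1×micro: 3; S1 reads c2=1 → after 1×micro: -1; S2 reads c0=3 → after 2×micro: 1 ⇒ (c0=3, c1=-1, c2=1)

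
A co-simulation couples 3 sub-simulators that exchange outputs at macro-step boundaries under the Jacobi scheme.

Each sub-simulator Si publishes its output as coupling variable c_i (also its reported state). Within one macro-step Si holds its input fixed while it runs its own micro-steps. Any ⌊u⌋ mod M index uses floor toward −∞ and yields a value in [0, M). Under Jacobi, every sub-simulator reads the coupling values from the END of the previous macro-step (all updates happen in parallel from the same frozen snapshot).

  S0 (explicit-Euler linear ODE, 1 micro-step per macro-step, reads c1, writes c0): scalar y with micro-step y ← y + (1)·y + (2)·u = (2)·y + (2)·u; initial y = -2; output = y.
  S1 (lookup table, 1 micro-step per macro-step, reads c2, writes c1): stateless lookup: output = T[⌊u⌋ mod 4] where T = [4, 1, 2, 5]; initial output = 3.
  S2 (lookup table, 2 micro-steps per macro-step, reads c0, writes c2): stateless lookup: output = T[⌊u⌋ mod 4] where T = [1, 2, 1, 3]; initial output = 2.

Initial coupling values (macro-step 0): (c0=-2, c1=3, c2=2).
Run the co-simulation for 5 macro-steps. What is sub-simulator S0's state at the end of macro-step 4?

macro 1: S0 reads c1=3 → after 1×micro: 2; S1 reads c2=2 → after 1×micro: 2; S2 reads c0=-2 → after 2×micro: 1 ⇒ (c0=2, c1=2, c2=1)
macro 2: S0 reads c1=2 → after 1×micro: 8; S1 reads c2=1 → after 1×micro: 1; S2 reads c0=2 → after 2×micro: 1 ⇒ (c0=8, c1=1, c2=1)
macro 3: S0 reads c1=1 → after 1×micro: 18; S1 reads c2=1 → after 1×micro: 1; S2 reads c0=8 → after 2×micro: 1 ⇒ (c0=18, c1=1, c2=1)
macro 4: S0 reads c1=1 → after 1×micro: 38; S1 reads c2=1 → after 1×micro: 1; S2 reads c0=18 → after 2×micro: 1 ⇒ (c0=38, c1=1, c2=1)
macro 5: S0 reads c1=1 → after 1×micro: 78; S1 reads c2=1 → after 1×micro: 1; S2 reads c0=38 → after 2×micro: 1 ⇒ (c0=78, c1=1, c2=1)

S0 state at macro-step 4 = 38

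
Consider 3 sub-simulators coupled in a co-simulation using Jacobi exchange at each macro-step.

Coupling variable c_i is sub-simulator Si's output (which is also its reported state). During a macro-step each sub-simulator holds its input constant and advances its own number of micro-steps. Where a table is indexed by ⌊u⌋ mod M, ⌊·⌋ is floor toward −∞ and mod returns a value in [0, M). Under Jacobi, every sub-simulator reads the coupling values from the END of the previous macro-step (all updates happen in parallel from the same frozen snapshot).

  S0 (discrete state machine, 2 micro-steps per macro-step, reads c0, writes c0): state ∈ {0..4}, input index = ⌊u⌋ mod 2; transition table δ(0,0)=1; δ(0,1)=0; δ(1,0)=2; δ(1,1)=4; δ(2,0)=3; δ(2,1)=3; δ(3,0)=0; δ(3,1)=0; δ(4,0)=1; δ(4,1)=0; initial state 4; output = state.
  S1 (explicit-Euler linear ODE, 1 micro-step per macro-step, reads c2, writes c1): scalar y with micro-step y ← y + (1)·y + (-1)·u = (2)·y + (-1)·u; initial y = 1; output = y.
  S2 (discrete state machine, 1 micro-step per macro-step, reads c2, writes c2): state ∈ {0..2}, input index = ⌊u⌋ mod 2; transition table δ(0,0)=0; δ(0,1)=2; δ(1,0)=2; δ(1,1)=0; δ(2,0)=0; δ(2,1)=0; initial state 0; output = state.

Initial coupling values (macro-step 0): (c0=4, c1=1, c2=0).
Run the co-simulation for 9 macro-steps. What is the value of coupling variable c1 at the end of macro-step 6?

macro 1: S0 reads c0=4 → after 2×micro: 2; S1 reads c2=0 → after 1×micro: 2; S2 reads c2=0 → after 1×micro: 0 ⇒ (c0=2, c1=2, c2=0)
macro 2: S0 reads c0=2 → after 2×micro: 0; S1 reads c2=0 → after 1×micro: 4; S2 reads c2=0 → after 1×micro: 0 ⇒ (c0=0, c1=4, c2=0)
macro 3: S0 reads c0=0 → after 2×micro: 2; S1 reads c2=0 → after 1×micro: 8; S2 reads c2=0 → after 1×micro: 0 ⇒ (c0=2, c1=8, c2=0)
macro 4: S0 reads c0=2 → after 2×micro: 0; S1 reads c2=0 → after 1×micro: 16; S2 reads c2=0 → after 1×micro: 0 ⇒ (c0=0, c1=16, c2=0)
macro 5: S0 reads c0=0 → after 2×micro: 2; S1 reads c2=0 → after 1×micro: 32; S2 reads c2=0 → after 1×micro: 0 ⇒ (c0=2, c1=32, c2=0)
macro 6: S0 reads c0=2 → after 2×micro: 0; S1 reads c2=0 → after 1×micro: 64; S2 reads c2=0 → after 1×micro: 0 ⇒ (c0=0, c1=64, c2=0)
macro 7: S0 reads c0=0 → after 2×micro: 2; S1 reads c2=0 → after 1×micro: 128; S2 reads c2=0 → after 1×micro: 0 ⇒ (c0=2, c1=128, c2=0)
macro 8: S0 reads c0=2 → after 2×micro: 0; S1 reads c2=0 → after 1×micro: 256; S2 reads c2=0 → after 1×micro: 0 ⇒ (c0=0, c1=256, c2=0)
macro 9: S0 reads c0=0 → after 2×micro: 2; S1 reads c2=0 → after 1×micro: 512; S2 reads c2=0 → after 1×micro: 0 ⇒ (c0=2, c1=512, c2=0)

c1 at macro-step 6 = 64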